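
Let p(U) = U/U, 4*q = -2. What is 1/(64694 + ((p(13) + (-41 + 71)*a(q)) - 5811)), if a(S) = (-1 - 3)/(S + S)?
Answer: 1/59004 ≈ 1.6948e-5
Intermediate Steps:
q = -1/2 (q = (1/4)*(-2) = -1/2 ≈ -0.50000)
a(S) = -2/S (a(S) = -4*1/(2*S) = -2/S)
p(U) = 1
1/(64694 + ((p(13) + (-41 + 71)*a(q)) - 5811)) = 1/(64694 + ((1 + (-41 + 71)*(-2/(-1/2))) - 5811)) = 1/(64694 + ((1 + 30*(-2*(-2))) - 5811)) = 1/(64694 + ((1 + 30*4) - 5811)) = 1/(64694 + ((1 + 120) - 5811)) = 1/(64694 + (121 - 5811)) = 1/(64694 - 5690) = 1/59004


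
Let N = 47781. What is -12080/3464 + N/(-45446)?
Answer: -89312633/19678118 ≈ -4.5387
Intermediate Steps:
-12080/3464 + N/(-45446) = -12080/3464 + 47781/(-45446) = -12080*1/3464 + 47781*(-1/45446) = -1510/433 - 47781/45446 = -89312633/19678118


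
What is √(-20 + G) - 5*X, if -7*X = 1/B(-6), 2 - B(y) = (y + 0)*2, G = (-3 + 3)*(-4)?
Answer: 5/98 + 2*I*√5 ≈ 0.05102 + 4.4721*I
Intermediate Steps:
G = 0 (G = 0*(-4) = 0)
B(y) = 2 - 2*y (B(y) = 2 - (y + 0)*2 = 2 - y*2 = 2 - 2*y)
X = -1/98 (X = -1/(7*(2 - 2*(-6))) = -1/(7*(2 + 12)) = -⅐/14 = -⅐*1/14 = -1/98 ≈ -0.010204)
√(-20 + G) - 5*X = √(-20 + 0) - 5*(-1/98) = √(-20) + 5/98 = 2*I*√5 + 5/98 = 5/98 + 2*I*√5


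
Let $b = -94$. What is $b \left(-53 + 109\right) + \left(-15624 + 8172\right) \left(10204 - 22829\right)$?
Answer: $94076236$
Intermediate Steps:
$b \left(-53 + 109\right) + \left(-15624 + 8172\right) \left(10204 - 22829\right) = - 94 \left(-53 + 109\right) + \left(-15624 + 8172\right) \left(10204 - 22829\right) = \left(-94\right) 56 - -94081500 = -5264 + 94081500 = 94076236$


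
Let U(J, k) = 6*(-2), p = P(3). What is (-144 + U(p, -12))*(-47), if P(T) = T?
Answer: 7332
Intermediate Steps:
p = 3
U(J, k) = -12
(-144 + U(p, -12))*(-47) = (-144 - 12)*(-47) = -156*(-47) = 7332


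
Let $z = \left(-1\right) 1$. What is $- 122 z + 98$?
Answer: $220$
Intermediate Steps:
$z = -1$
$- 122 z + 98 = \left(-122\right) \left(-1\right) + 98 = 122 + 98 = 220$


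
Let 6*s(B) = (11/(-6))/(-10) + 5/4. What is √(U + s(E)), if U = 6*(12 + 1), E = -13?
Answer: √70415/30 ≈ 8.8453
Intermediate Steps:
s(B) = 43/180 (s(B) = ((11/(-6))/(-10) + 5/4)/6 = ((11*(-⅙))*(-⅒) + 5*(¼))/6 = (-11/6*(-⅒) + 5/4)/6 = (11/60 + 5/4)/6 = (⅙)*(43/30) = 43/180)
U = 78 (U = 6*13 = 78)
√(U + s(E)) = √(78 + 43/180) = √(14083/180) = √70415/30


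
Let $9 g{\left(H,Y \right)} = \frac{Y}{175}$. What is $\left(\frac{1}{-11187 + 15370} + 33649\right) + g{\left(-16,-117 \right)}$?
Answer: $\frac{24631855021}{732025} \approx 33649.0$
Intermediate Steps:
$g{\left(H,Y \right)} = \frac{Y}{1575}$ ($g{\left(H,Y \right)} = \frac{Y \frac{1}{175}}{9} = \frac{\frac{1}{175} Y}{9} = \frac{Y}{1575}$)
$\left(\frac{1}{-11187 + 15370} + 33649\right) + g{\left(-16,-117 \right)} = \left(\frac{1}{-11187 + 15370} + 33649\right) + \frac{1}{1575} \left(-117\right) = \left(\frac{1}{4183} + 33649\right) - \frac{13}{175} = \frac{140753768}{4183} - \frac{13}{175} = \frac{24631855021}{732025}$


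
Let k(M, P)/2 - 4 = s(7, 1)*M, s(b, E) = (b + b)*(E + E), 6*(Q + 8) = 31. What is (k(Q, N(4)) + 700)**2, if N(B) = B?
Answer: 2715904/9 ≈ 3.0177e+5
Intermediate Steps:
Q = -17/6 (Q = -8 + (1/6)*31 = -8 + 31/6 = -17/6 ≈ -2.8333)
s(b, E) = 4*E*b (s(b, E) = (2*b)*(2*E) = 4*E*b)
k(M, P) = 8 + 56*M (k(M, P) = 8 + 2*((4*1*7)*M) = 8 + 2*(28*M) = 8 + 56*M)
(k(Q, N(4)) + 700)**2 = ((8 + 56*(-17/6)) + 700)**2 = ((8 - 476/3) + 700)**2 = (-452/3 + 700)**2 = (1648/3)**2 = 2715904/9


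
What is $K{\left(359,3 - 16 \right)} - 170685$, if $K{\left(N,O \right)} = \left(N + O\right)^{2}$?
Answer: $-50969$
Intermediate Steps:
$K{\left(359,3 - 16 \right)} - 170685 = \left(359 + \left(3 - 16\right)\right)^{2} - 170685 = \left(359 - 13\right)^{2} - 170685 = 346^{2} - 170685 = 119716 - 170685 = -50969$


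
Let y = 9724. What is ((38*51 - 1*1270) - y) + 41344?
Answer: 32288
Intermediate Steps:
((38*51 - 1*1270) - y) + 41344 = ((38*51 - 1*1270) - 1*9724) + 41344 = ((1938 - 1270) - 9724) + 41344 = (668 - 9724) + 41344 = -9056 + 41344 = 32288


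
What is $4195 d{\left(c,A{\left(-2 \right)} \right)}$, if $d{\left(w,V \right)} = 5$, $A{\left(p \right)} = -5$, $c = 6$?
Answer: $20975$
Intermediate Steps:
$4195 d{\left(c,A{\left(-2 \right)} \right)} = 4195 \cdot 5 = 20975$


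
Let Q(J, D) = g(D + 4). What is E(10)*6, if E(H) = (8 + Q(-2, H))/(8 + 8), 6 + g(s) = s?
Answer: 6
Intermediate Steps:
g(s) = -6 + s
Q(J, D) = -2 + D (Q(J, D) = -6 + (D + 4) = -6 + (4 + D) = -2 + D)
E(H) = 3/8 + H/16 (E(H) = (8 + (-2 + H))/(8 + 8) = (6 + H)/16 = (6 + H)*(1/16) = 3/8 + H/16)
E(10)*6 = (3/8 + (1/16)*10)*6 = (3/8 + 5/8)*6 = 1*6 = 6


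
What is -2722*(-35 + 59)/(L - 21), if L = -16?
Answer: 65328/37 ≈ 1765.6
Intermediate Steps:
-2722*(-35 + 59)/(L - 21) = -2722*(-35 + 59)/(-16 - 21) = -65328/(-37) = -65328*(-1)/37 = -2722*(-24/37) = 65328/37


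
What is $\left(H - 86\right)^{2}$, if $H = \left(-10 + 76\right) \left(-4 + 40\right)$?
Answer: $5244100$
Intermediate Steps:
$H = 2376$ ($H = 66 \cdot 36 = 2376$)
$\left(H - 86\right)^{2} = \left(2376 - 86\right)^{2} = 2290^{2} = 5244100$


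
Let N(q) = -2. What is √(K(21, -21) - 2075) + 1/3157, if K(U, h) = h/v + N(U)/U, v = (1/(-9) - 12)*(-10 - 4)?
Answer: 1/3157 + I*√43492616034/4578 ≈ 0.00031676 + 45.555*I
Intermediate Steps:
v = 1526/9 (v = (-⅑ - 12)*(-14) = -109/9*(-14) = 1526/9 ≈ 169.56)
K(U, h) = -2/U + 9*h/1526 (K(U, h) = h/(1526/9) - 2/U = h*(9/1526) - 2/U = 9*h/1526 - 2/U = -2/U + 9*h/1526)
√(K(21, -21) - 2075) + 1/3157 = √((-2/21 + (9/1526)*(-21)) - 2075) + 1/3157 = √((-2*1/21 - 27/218) - 2075) + 1/3157 = √((-2/21 - 27/218) - 2075) + 1/3157 = √(-1003/4578 - 2075) + 1/3157 = √(-9500353/4578) + 1/3157 = I*√43492616034/4578 + 1/3157 = 1/3157 + I*√43492616034/4578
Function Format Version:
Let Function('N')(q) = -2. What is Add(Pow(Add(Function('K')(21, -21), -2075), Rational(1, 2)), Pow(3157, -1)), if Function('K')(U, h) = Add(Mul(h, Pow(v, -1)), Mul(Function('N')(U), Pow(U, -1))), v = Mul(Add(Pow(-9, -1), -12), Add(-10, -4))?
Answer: Add(Rational(1, 3157), Mul(Rational(1, 4578), I, Pow(43492616034, Rational(1, 2)))) ≈ Add(0.00031676, Mul(45.555, I))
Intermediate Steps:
v = Rational(1526, 9) (v = Mul(Add(Rational(-1, 9), -12), -14) = Mul(Rational(-109, 9), -14) = Rational(1526, 9) ≈ 169.56)
Function('K')(U, h) = Add(Mul(-2, Pow(U, -1)), Mul(Rational(9, 1526), h)) (Function('K')(U, h) = Add(Mul(h, Pow(Rational(1526, 9), -1)), Mul(-2, Pow(U, -1))) = Add(Mul(h, Rational(9, 1526)), Mul(-2, Pow(U, -1))) = Add(Mul(Rational(9, 1526), h), Mul(-2, Pow(U, -1))) = Add(Mul(-2, Pow(U, -1)), Mul(Rational(9, 1526), h)))
Add(Pow(Add(Function('K')(21, -21), -2075), Rational(1, 2)), Pow(3157, -1)) = Add(Pow(Add(Add(Mul(-2, Pow(21, -1)), Mul(Rational(9, 1526), -21)), -2075), Rational(1, 2)), Pow(3157, -1)) = Add(Pow(Add(Add(Mul(-2, Rational(1, 21)), Rational(-27, 218)), -2075), Rational(1, 2)), Rational(1, 3157)) = Add(Pow(Add(Add(Rational(-2, 21), Rational(-27, 218)), -2075), Rational(1, 2)), Rational(1, 3157)) = Add(Pow(Add(Rational(-1003, 4578), -2075), Rational(1, 2)), Rational(1, 3157)) = Add(Pow(Rational(-9500353, 4578), Rational(1, 2)), Rational(1, 3157)) = Add(Mul(Rational(1, 4578), I, Pow(43492616034, Rational(1, 2))), Rational(1, 3157)) = Add(Rational(1, 3157), Mul(Rational(1, 4578), I, Pow(43492616034, Rational(1, 2))))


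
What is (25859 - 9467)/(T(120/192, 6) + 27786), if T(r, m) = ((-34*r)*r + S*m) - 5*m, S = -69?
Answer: 524544/874519 ≈ 0.59981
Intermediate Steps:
T(r, m) = -74*m - 34*r² (T(r, m) = ((-34*r)*r - 69*m) - 5*m = (-34*r² - 69*m) - 5*m = (-69*m - 34*r²) - 5*m = -74*m - 34*r²)
(25859 - 9467)/(T(120/192, 6) + 27786) = (25859 - 9467)/((-74*6 - 34*(120/192)²) + 27786) = 16392/((-444 - 34*(120*(1/192))²) + 27786) = 16392/((-444 - 34*(5/8)²) + 27786) = 16392/((-444 - 34*25/64) + 27786) = 16392/((-444 - 425/32) + 27786) = 16392/(-14633/32 + 27786) = 16392/(874519/32) = 16392*(32/874519) = 524544/874519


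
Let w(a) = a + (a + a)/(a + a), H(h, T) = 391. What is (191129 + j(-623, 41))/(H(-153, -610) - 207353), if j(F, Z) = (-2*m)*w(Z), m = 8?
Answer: -190457/206962 ≈ -0.92025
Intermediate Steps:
w(a) = 1 + a (w(a) = a + (2*a)/((2*a)) = a + (2*a)*(1/(2*a)) = a + 1 = 1 + a)
j(F, Z) = -16 - 16*Z (j(F, Z) = (-2*8)*(1 + Z) = -16*(1 + Z) = -16 - 16*Z)
(191129 + j(-623, 41))/(H(-153, -610) - 207353) = (191129 + (-16 - 16*41))/(391 - 207353) = (191129 + (-16 - 656))/(-206962) = (191129 - 672)*(-1/206962) = 190457*(-1/206962) = -190457/206962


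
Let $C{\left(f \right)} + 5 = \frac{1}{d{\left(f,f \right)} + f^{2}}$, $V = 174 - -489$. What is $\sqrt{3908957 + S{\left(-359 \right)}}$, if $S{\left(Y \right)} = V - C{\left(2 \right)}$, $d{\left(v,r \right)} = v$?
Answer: $\frac{\sqrt{140746494}}{6} \approx 1977.3$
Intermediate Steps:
$V = 663$ ($V = 174 + 489 = 663$)
$C{\left(f \right)} = -5 + \frac{1}{f + f^{2}}$
$S{\left(Y \right)} = \frac{4007}{6}$ ($S{\left(Y \right)} = 663 - \frac{1 - 10 - 5 \cdot 2^{2}}{2 \left(1 + 2\right)} = 663 - \frac{1 - 10 - 20}{2 \cdot 3} = 663 - \frac{1}{2} \cdot \frac{1}{3} \left(1 - 10 - 20\right) = 663 - \frac{1}{2} \cdot \frac{1}{3} \left(-29\right) = 663 - - \frac{29}{6} = 663 + \frac{29}{6} = \frac{4007}{6}$)
$\sqrt{3908957 + S{\left(-359 \right)}} = \sqrt{3908957 + \frac{4007}{6}} = \sqrt{\frac{23457749}{6}} = \frac{\sqrt{140746494}}{6}$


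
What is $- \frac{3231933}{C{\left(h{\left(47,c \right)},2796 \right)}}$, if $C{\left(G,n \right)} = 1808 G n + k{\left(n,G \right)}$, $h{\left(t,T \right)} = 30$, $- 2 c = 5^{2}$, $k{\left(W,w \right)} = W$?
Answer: $- \frac{1077311}{50552612} \approx -0.021311$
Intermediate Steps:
$c = - \frac{25}{2}$ ($c = - \frac{5^{2}}{2} = \left(- \frac{1}{2}\right) 25 = - \frac{25}{2} \approx -12.5$)
$C{\left(G,n \right)} = n + 1808 G n$ ($C{\left(G,n \right)} = 1808 G n + n = n + 1808 G n$)
$- \frac{3231933}{C{\left(h{\left(47,c \right)},2796 \right)}} = - \frac{3231933}{2796 \left(1 + 1808 \cdot 30\right)} = - \frac{3231933}{2796 \left(1 + 54240\right)} = - \frac{3231933}{2796 \cdot 54241} = - \frac{3231933}{151657836} = \left(-3231933\right) \frac{1}{151657836} = - \frac{1077311}{50552612}$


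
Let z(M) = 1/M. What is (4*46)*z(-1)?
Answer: -184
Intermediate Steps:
(4*46)*z(-1) = (4*46)/(-1) = 184*(-1) = -184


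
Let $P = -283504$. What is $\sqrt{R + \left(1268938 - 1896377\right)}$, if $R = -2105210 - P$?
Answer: $i \sqrt{2449145} \approx 1565.0 i$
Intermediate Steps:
$R = -1821706$ ($R = -2105210 - -283504 = -2105210 + 283504 = -1821706$)
$\sqrt{R + \left(1268938 - 1896377\right)} = \sqrt{-1821706 + \left(1268938 - 1896377\right)} = \sqrt{-1821706 - 627439} = \sqrt{-2449145} = i \sqrt{2449145}$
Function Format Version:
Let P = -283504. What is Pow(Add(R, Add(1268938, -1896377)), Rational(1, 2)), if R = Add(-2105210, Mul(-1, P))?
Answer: Mul(I, Pow(2449145, Rational(1, 2))) ≈ Mul(1565.0, I)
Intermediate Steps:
R = -1821706 (R = Add(-2105210, Mul(-1, -283504)) = Add(-2105210, 283504) = -1821706)
Pow(Add(R, Add(1268938, -1896377)), Rational(1, 2)) = Pow(Add(-1821706, Add(1268938, -1896377)), Rational(1, 2)) = Pow(Add(-1821706, -627439), Rational(1, 2)) = Pow(-2449145, Rational(1, 2)) = Mul(I, Pow(2449145, Rational(1, 2)))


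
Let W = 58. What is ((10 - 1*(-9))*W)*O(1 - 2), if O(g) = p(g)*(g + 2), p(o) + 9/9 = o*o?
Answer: 0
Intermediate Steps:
p(o) = -1 + o**2 (p(o) = -1 + o*o = -1 + o**2)
O(g) = (-1 + g**2)*(2 + g) (O(g) = (-1 + g**2)*(g + 2) = (-1 + g**2)*(2 + g))
((10 - 1*(-9))*W)*O(1 - 2) = ((10 - 1*(-9))*58)*((-1 + (1 - 2)**2)*(2 + (1 - 2))) = ((10 + 9)*58)*((-1 + (-1)**2)*(2 - 1)) = (19*58)*((-1 + 1)*1) = 1102*(0*1) = 1102*0 = 0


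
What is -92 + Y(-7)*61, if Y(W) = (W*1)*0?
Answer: -92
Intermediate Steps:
Y(W) = 0 (Y(W) = W*0 = 0)
-92 + Y(-7)*61 = -92 + 0*61 = -92 + 0 = -92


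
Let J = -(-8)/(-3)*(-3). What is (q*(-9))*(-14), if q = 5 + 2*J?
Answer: 2646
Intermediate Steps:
J = 8 (J = -(-8)*(-1)/3*(-3) = -4*⅔*(-3) = -8/3*(-3) = 8)
q = 21 (q = 5 + 2*8 = 5 + 16 = 21)
(q*(-9))*(-14) = (21*(-9))*(-14) = -189*(-14) = 2646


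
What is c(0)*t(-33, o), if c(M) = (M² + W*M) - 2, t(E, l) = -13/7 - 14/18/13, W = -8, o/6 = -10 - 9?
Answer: 3140/819 ≈ 3.8339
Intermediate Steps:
o = -114 (o = 6*(-10 - 9) = 6*(-19) = -114)
t(E, l) = -1570/819 (t(E, l) = -13*⅐ - 14*1/18*(1/13) = -13/7 - 7/9*1/13 = -13/7 - 7/117 = -1570/819)
c(M) = -2 + M² - 8*M (c(M) = (M² - 8*M) - 2 = -2 + M² - 8*M)
c(0)*t(-33, o) = (-2 + 0² - 8*0)*(-1570/819) = (-2 + 0 + 0)*(-1570/819) = -2*(-1570/819) = 3140/819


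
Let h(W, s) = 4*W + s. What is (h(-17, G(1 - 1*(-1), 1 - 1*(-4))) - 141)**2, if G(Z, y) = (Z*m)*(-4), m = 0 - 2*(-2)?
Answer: 58081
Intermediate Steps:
m = 4 (m = 0 + 4 = 4)
G(Z, y) = -16*Z (G(Z, y) = (Z*4)*(-4) = (4*Z)*(-4) = -16*Z)
h(W, s) = s + 4*W
(h(-17, G(1 - 1*(-1), 1 - 1*(-4))) - 141)**2 = ((-16*(1 - 1*(-1)) + 4*(-17)) - 141)**2 = ((-16*(1 + 1) - 68) - 141)**2 = ((-16*2 - 68) - 141)**2 = ((-32 - 68) - 141)**2 = (-100 - 141)**2 = (-241)**2 = 58081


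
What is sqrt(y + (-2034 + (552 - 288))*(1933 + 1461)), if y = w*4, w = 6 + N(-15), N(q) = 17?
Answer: 2*I*sqrt(1501822) ≈ 2451.0*I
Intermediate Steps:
w = 23 (w = 6 + 17 = 23)
y = 92 (y = 23*4 = 92)
sqrt(y + (-2034 + (552 - 288))*(1933 + 1461)) = sqrt(92 + (-2034 + (552 - 288))*(1933 + 1461)) = sqrt(92 + (-2034 + 264)*3394) = sqrt(92 - 1770*3394) = sqrt(92 - 6007380) = sqrt(-6007288) = 2*I*sqrt(1501822)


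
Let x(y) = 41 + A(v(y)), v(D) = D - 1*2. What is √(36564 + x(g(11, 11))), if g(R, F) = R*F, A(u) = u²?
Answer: √50766 ≈ 225.31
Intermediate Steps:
v(D) = -2 + D (v(D) = D - 2 = -2 + D)
g(R, F) = F*R
x(y) = 41 + (-2 + y)²
√(36564 + x(g(11, 11))) = √(36564 + (41 + (-2 + 11*11)²)) = √(36564 + (41 + (-2 + 121)²)) = √(36564 + (41 + 119²)) = √(36564 + (41 + 14161)) = √(36564 + 14202) = √50766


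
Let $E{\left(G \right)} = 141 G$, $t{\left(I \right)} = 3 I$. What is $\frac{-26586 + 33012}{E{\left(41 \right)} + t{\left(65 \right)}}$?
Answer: $\frac{357}{332} \approx 1.0753$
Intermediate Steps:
$\frac{-26586 + 33012}{E{\left(41 \right)} + t{\left(65 \right)}} = \frac{-26586 + 33012}{141 \cdot 41 + 3 \cdot 65} = \frac{6426}{5781 + 195} = \frac{6426}{5976} = 6426 \cdot \frac{1}{5976} = \frac{357}{332}$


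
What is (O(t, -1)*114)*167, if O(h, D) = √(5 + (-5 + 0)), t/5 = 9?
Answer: 0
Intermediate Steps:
t = 45 (t = 5*9 = 45)
O(h, D) = 0 (O(h, D) = √(5 - 5) = √0 = 0)
(O(t, -1)*114)*167 = (0*114)*167 = 0*167 = 0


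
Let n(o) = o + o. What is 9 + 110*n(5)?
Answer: 1109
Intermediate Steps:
n(o) = 2*o
9 + 110*n(5) = 9 + 110*(2*5) = 9 + 110*10 = 9 + 1100 = 1109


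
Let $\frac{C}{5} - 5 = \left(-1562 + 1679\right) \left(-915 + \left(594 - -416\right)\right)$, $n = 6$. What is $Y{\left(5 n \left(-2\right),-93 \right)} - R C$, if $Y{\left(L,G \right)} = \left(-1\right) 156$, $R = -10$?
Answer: $555844$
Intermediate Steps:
$C = 55600$ ($C = 25 + 5 \left(-1562 + 1679\right) \left(-915 + \left(594 - -416\right)\right) = 25 + 5 \cdot 117 \left(-915 + \left(594 + 416\right)\right) = 25 + 5 \cdot 117 \left(-915 + 1010\right) = 25 + 5 \cdot 117 \cdot 95 = 25 + 5 \cdot 11115 = 25 + 55575 = 55600$)
$Y{\left(L,G \right)} = -156$
$Y{\left(5 n \left(-2\right),-93 \right)} - R C = -156 - \left(-10\right) 55600 = -156 - -556000 = -156 + 556000 = 555844$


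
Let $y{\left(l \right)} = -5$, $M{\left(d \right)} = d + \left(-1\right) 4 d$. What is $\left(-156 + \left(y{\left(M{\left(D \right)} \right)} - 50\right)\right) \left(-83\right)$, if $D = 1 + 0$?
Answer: $17513$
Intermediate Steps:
$D = 1$
$M{\left(d \right)} = - 3 d$ ($M{\left(d \right)} = d - 4 d = - 3 d$)
$\left(-156 + \left(y{\left(M{\left(D \right)} \right)} - 50\right)\right) \left(-83\right) = \left(-156 - 55\right) \left(-83\right) = \left(-211\right) \left(-83\right) = 17513$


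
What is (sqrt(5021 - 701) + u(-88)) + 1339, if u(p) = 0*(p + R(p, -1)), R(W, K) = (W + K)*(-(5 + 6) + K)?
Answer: 1339 + 12*sqrt(30) ≈ 1404.7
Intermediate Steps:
R(W, K) = (-11 + K)*(K + W) (R(W, K) = (K + W)*(-1*11 + K) = (K + W)*(-11 + K) = (-11 + K)*(K + W))
u(p) = 0 (u(p) = 0*(p + ((-1)**2 - 11*(-1) - 11*p - p)) = 0*(p + (1 + 11 - 11*p - p)) = 0*(p + (12 - 12*p)) = 0*(12 - 11*p) = 0)
(sqrt(5021 - 701) + u(-88)) + 1339 = (sqrt(5021 - 701) + 0) + 1339 = (sqrt(4320) + 0) + 1339 = (12*sqrt(30) + 0) + 1339 = 12*sqrt(30) + 1339 = 1339 + 12*sqrt(30)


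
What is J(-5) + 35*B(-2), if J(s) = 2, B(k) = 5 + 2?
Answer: 247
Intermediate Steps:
B(k) = 7
J(-5) + 35*B(-2) = 2 + 35*7 = 2 + 245 = 247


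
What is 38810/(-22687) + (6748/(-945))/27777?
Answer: -145555295218/85073867865 ≈ -1.7109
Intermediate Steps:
38810/(-22687) + (6748/(-945))/27777 = 38810*(-1/22687) + (6748*(-1/945))*(1/27777) = -38810/22687 - 964/135*1/27777 = -38810/22687 - 964/3749895 = -145555295218/85073867865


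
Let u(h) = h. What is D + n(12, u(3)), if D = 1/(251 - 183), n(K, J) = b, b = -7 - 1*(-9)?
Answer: 137/68 ≈ 2.0147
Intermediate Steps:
b = 2 (b = -7 + 9 = 2)
n(K, J) = 2
D = 1/68 ≈ 0.014706
D + n(12, u(3)) = 1/68 + 2 = 137/68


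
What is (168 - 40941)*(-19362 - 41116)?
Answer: 2465869494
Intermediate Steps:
(168 - 40941)*(-19362 - 41116) = -40773*(-60478) = 2465869494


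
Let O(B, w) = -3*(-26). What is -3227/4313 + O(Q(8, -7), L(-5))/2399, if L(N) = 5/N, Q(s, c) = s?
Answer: -7405159/10346887 ≈ -0.71569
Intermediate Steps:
O(B, w) = 78
-3227/4313 + O(Q(8, -7), L(-5))/2399 = -3227/4313 + 78/2399 = -7405159/10346887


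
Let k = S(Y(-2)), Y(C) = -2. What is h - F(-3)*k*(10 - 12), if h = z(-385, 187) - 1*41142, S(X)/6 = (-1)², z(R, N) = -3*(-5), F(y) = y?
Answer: -41163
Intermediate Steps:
z(R, N) = 15
S(X) = 6 (S(X) = 6*(-1)² = 6*1 = 6)
k = 6
h = -41127 (h = 15 - 1*41142 = 15 - 41142 = -41127)
h - F(-3)*k*(10 - 12) = -41127 - (-3*6)*(10 - 12) = -41127 - (-18)*(-2) = -41127 - 1*36 = -41127 - 36 = -41163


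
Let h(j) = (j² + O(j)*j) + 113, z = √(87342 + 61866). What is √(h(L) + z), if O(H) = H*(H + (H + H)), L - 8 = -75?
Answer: √(-897687 + 2*√37302) ≈ 947.26*I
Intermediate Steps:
z = 2*√37302 (z = √149208 = 2*√37302 ≈ 386.27)
L = -67 (L = 8 - 75 = -67)
O(H) = 3*H² (O(H) = H*(H + 2*H) = H*(3*H) = 3*H²)
h(j) = 113 + j² + 3*j³ (h(j) = (j² + (3*j²)*j) + 113 = (j² + 3*j³) + 113 = 113 + j² + 3*j³)
√(h(L) + z) = √((113 + (-67)² + 3*(-67)³) + 2*√37302) = √((113 + 4489 + 3*(-300763)) + 2*√37302) = √((113 + 4489 - 902289) + 2*√37302) = √(-897687 + 2*√37302)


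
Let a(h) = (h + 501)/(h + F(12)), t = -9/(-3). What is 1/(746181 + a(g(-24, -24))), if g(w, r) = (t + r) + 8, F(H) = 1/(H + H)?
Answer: 311/232050579 ≈ 1.3402e-6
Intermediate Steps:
t = 3 (t = -9*(-⅓) = 3)
F(H) = 1/(2*H)
g(w, r) = 11 + r (g(w, r) = (3 + r) + 8 = 11 + r)
a(h) = (501 + h)/(1/24 + h) (a(h) = (h + 501)/(h + (½)/12) = (501 + h)/(h + (½)*(1/12)) = (501 + h)/(h + 1/24) = (501 + h)/(1/24 + h))
1/(746181 + a(g(-24, -24))) = 1/(746181 + 24*(501 + (11 - 24))/(1 + 24*(11 - 24))) = 1/(746181 + 24*(501 - 13)/(1 + 24*(-13))) = 1/(746181 + 24*488/(1 - 312)) = 1/(746181 + 24*488/(-311)) = 1/(746181 + 24*(-1/311)*488) = 1/(746181 - 11712/311) = 1/(232050579/311) = 311/232050579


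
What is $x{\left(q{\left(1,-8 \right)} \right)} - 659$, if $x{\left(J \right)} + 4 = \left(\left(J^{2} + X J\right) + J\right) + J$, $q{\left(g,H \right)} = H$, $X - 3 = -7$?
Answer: $-583$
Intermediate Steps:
$X = -4$ ($X = 3 - 7 = -4$)
$x{\left(J \right)} = -4 + J^{2} - 2 J$ ($x{\left(J \right)} = -4 + \left(\left(\left(J^{2} - 4 J\right) + J\right) + J\right) = -4 + \left(\left(J^{2} - 3 J\right) + J\right) = -4 + \left(J^{2} - 2 J\right) = -4 + J^{2} - 2 J$)
$x{\left(q{\left(1,-8 \right)} \right)} - 659 = \left(-4 + \left(-8\right)^{2} - -16\right) - 659 = \left(-4 + 64 + 16\right) - 659 = 76 - 659 = -583$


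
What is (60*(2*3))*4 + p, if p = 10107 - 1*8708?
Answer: 2839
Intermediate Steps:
p = 1399 (p = 10107 - 8708 = 1399)
(60*(2*3))*4 + p = (60*(2*3))*4 + 1399 = (60*6)*4 + 1399 = 360*4 + 1399 = 1440 + 1399 = 2839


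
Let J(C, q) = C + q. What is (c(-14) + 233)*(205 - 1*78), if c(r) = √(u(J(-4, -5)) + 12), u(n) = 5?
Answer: 29591 + 127*√17 ≈ 30115.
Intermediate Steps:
c(r) = √17 (c(r) = √(5 + 12) = √17)
(c(-14) + 233)*(205 - 1*78) = (√17 + 233)*(205 - 1*78) = (233 + √17)*(205 - 78) = (233 + √17)*127 = 29591 + 127*√17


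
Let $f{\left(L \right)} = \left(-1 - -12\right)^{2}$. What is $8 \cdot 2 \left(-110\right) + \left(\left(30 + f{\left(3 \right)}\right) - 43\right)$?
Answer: $-1652$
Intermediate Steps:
$f{\left(L \right)} = 121$ ($f{\left(L \right)} = \left(-1 + 12\right)^{2} = 11^{2} = 121$)
$8 \cdot 2 \left(-110\right) + \left(\left(30 + f{\left(3 \right)}\right) - 43\right) = 8 \cdot 2 \left(-110\right) + \left(\left(30 + 121\right) - 43\right) = 16 \left(-110\right) + \left(151 - 43\right) = -1760 + 108 = -1652$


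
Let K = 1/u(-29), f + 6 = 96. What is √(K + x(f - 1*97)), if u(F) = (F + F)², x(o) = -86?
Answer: I*√289303/58 ≈ 9.2736*I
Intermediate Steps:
f = 90 (f = -6 + 96 = 90)
u(F) = 4*F² (u(F) = (2*F)² = 4*F²)
K = 1/3364 (K = 1/(4*(-29)²) = 1/(4*841) = 1/3364 ≈ 0.00029727)
√(K + x(f - 1*97)) = √(1/3364 - 86) = √(-289303/3364) = I*√289303/58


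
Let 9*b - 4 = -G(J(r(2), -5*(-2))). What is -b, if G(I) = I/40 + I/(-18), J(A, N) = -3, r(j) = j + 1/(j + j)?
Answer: -469/1080 ≈ -0.43426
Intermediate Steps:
r(j) = j + 1/(2*j)
G(I) = -11*I/360 (G(I) = I*(1/40) + I*(-1/18) = I/40 - I/18 = -11*I/360)
b = 469/1080 (b = 4/9 + (-(-11)*(-3)/360)/9 = 4/9 + (-1*11/120)/9 = 4/9 + (⅑)*(-11/120) = 4/9 - 11/1080 = 469/1080 ≈ 0.43426)
-b = -1*469/1080 = -469/1080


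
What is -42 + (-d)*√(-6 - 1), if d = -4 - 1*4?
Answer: -42 + 8*I*√7 ≈ -42.0 + 21.166*I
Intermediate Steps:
d = -8 (d = -4 - 4 = -8)
-42 + (-d)*√(-6 - 1) = -42 + (-1*(-8))*√(-6 - 1) = -42 + 8*√(-7) = -42 + 8*(I*√7) = -42 + 8*I*√7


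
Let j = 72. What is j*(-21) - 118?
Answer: -1630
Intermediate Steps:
j*(-21) - 118 = 72*(-21) - 118 = -1512 - 118 = -1630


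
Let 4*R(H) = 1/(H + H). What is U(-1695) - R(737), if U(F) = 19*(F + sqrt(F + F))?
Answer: -189880681/5896 + 19*I*sqrt(3390) ≈ -32205.0 + 1106.3*I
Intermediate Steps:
R(H) = 1/(8*H) (R(H) = 1/(4*(H + H)) = 1/(4*((2*H))) = (1/(2*H))/4 = 1/(8*H))
U(F) = 19*F + 19*sqrt(2)*sqrt(F) (U(F) = 19*(F + sqrt(2*F)) = 19*(F + sqrt(2)*sqrt(F)) = 19*F + 19*sqrt(2)*sqrt(F))
U(-1695) - R(737) = (19*(-1695) + 19*sqrt(2)*sqrt(-1695)) - 1/(8*737) = (-32205 + 19*sqrt(2)*(I*sqrt(1695))) - 1/(8*737) = (-32205 + 19*I*sqrt(3390)) - 1*1/5896 = (-32205 + 19*I*sqrt(3390)) - 1/5896 = -189880681/5896 + 19*I*sqrt(3390)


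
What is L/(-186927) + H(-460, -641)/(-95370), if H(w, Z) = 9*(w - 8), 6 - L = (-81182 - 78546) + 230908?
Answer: 1262533484/2971204665 ≈ 0.42492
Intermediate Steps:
L = -71174 (L = 6 - ((-81182 - 78546) + 230908) = 6 - (-159728 + 230908) = 6 - 1*71180 = 6 - 71180 = -71174)
H(w, Z) = -72 + 9*w (H(w, Z) = 9*(-8 + w) = -72 + 9*w)
L/(-186927) + H(-460, -641)/(-95370) = -71174/(-186927) + (-72 + 9*(-460))/(-95370) = -71174*(-1/186927) + (-72 - 4140)*(-1/95370) = 71174/186927 - 4212*(-1/95370) = 71174/186927 + 702/15895 = 1262533484/2971204665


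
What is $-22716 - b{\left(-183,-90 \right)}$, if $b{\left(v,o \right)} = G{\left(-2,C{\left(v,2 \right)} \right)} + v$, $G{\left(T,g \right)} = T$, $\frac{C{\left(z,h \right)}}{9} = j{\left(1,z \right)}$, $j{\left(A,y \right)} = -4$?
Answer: $-22531$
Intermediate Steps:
$C{\left(z,h \right)} = -36$ ($C{\left(z,h \right)} = 9 \left(-4\right) = -36$)
$b{\left(v,o \right)} = -2 + v$
$-22716 - b{\left(-183,-90 \right)} = -22716 - \left(-2 - 183\right) = -22716 - -185 = -22716 + 185 = -22531$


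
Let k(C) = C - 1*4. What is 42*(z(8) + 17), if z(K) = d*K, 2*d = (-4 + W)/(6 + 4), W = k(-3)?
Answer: 2646/5 ≈ 529.20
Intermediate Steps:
k(C) = -4 + C (k(C) = C - 4 = -4 + C)
W = -7 (W = -4 - 3 = -7)
d = -11/20 (d = ((-4 - 7)/(6 + 4))/2 = (-11/10)/2 = (-11*1/10)/2 = (1/2)*(-11/10) = -11/20 ≈ -0.55000)
z(K) = -11*K/20
42*(z(8) + 17) = 42*(-11/20*8 + 17) = 42*(-22/5 + 17) = 42*(63/5) = 2646/5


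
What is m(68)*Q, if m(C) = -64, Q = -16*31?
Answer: 31744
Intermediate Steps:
Q = -496
m(68)*Q = -64*(-496) = 31744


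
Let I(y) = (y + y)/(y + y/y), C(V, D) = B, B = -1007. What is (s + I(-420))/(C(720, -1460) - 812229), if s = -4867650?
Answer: 1019772255/170372942 ≈ 5.9855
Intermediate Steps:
C(V, D) = -1007
I(y) = 2*y/(1 + y) (I(y) = (2*y)/(y + 1) = (2*y)/(1 + y) = 2*y/(1 + y))
(s + I(-420))/(C(720, -1460) - 812229) = (-4867650 + 2*(-420)/(1 - 420))/(-1007 - 812229) = (-4867650 + 2*(-420)/(-419))/(-813236) = (-4867650 + 2*(-420)*(-1/419))*(-1/813236) = (-4867650 + 840/419)*(-1/813236) = -2039544510/419*(-1/813236) = 1019772255/170372942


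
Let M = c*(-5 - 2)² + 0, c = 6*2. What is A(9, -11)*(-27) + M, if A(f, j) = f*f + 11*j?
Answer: 1668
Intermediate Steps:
A(f, j) = f² + 11*j
c = 12
M = 588 (M = 12*(-5 - 2)² + 0 = 12*(-7)² + 0 = 12*49 + 0 = 588 + 0 = 588)
A(9, -11)*(-27) + M = (9² + 11*(-11))*(-27) + 588 = (81 - 121)*(-27) + 588 = -40*(-27) + 588 = 1080 + 588 = 1668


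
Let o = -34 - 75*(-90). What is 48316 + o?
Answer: 55032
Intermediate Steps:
o = 6716 (o = -34 + 6750 = 6716)
48316 + o = 48316 + 6716 = 55032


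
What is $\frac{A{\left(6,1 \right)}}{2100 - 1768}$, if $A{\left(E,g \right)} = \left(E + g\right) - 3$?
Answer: $\frac{1}{83} \approx 0.012048$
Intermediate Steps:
$A{\left(E,g \right)} = -3 + E + g$
$\frac{A{\left(6,1 \right)}}{2100 - 1768} = \frac{-3 + 6 + 1}{2100 - 1768} = \frac{1}{332} \cdot 4 = \frac{1}{83}$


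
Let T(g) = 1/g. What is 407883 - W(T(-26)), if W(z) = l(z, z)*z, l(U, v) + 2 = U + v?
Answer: 137864427/338 ≈ 4.0788e+5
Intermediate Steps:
l(U, v) = -2 + U + v (l(U, v) = -2 + (U + v) = -2 + U + v)
W(z) = z*(-2 + 2*z) (W(z) = (-2 + z + z)*z = (-2 + 2*z)*z = z*(-2 + 2*z))
407883 - W(T(-26)) = 407883 - 2*(-1 + 1/(-26))/(-26) = 407883 - 2*(-1)*(-1 - 1/26)/26 = 407883 - 2*(-1)*(-27)/(26*26) = 407883 - 1*27/338 = 407883 - 27/338 = 137864427/338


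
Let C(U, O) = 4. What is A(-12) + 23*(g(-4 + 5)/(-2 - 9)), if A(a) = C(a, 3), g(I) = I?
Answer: 21/11 ≈ 1.9091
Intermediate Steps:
A(a) = 4
A(-12) + 23*(g(-4 + 5)/(-2 - 9)) = 4 + 23*((-4 + 5)/(-2 - 9)) = 4 + 23*(1/(-11)) = 4 + 23*(1*(-1/11)) = 4 + 23*(-1/11) = 4 - 23/11 = 21/11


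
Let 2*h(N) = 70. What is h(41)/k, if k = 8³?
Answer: 35/512 ≈ 0.068359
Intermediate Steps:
h(N) = 35 (h(N) = (½)*70 = 35)
k = 512
h(41)/k = 35/512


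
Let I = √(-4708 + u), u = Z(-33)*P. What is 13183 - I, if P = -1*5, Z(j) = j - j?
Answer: 13183 - 2*I*√1177 ≈ 13183.0 - 68.615*I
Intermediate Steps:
Z(j) = 0
P = -5
u = 0 (u = 0*(-5) = 0)
I = 2*I*√1177 (I = √(-4708 + 0) = √(-4708) = 2*I*√1177 ≈ 68.615*I)
13183 - I = 13183 - 2*I*√1177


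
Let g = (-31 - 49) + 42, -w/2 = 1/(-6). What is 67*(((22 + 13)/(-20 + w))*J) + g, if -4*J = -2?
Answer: -11519/118 ≈ -97.619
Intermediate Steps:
J = ½ (J = -¼*(-2) = ½ ≈ 0.50000)
w = ⅓ (w = -2/(-6) = -2*(-⅙) = ⅓ ≈ 0.33333)
g = -38 (g = -80 + 42 = -38)
67*(((22 + 13)/(-20 + w))*J) + g = 67*(((22 + 13)/(-20 + ⅓))*(½)) - 38 = 67*((35/(-59/3))*(½)) - 38 = 67*((35*(-3/59))*(½)) - 38 = 67*(-105/59*½) - 38 = 67*(-105/118) - 38 = -7035/118 - 38 = -11519/118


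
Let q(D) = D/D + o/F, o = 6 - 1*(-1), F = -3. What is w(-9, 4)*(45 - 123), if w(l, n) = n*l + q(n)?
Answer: 2912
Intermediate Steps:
o = 7 (o = 6 + 1 = 7)
q(D) = -4/3 (q(D) = D/D + 7/(-3) = 1 + 7*(-1/3) = 1 - 7/3 = -4/3)
w(l, n) = -4/3 + l*n (w(l, n) = n*l - 4/3 = l*n - 4/3 = -4/3 + l*n)
w(-9, 4)*(45 - 123) = (-4/3 - 9*4)*(45 - 123) = (-4/3 - 36)*(-78) = -112/3*(-78) = 2912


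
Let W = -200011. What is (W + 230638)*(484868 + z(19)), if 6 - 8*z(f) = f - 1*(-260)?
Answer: 118792056717/8 ≈ 1.4849e+10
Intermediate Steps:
z(f) = -127/4 - f/8 (z(f) = 3/4 - (f - 1*(-260))/8 = 3/4 - (f + 260)/8 = 3/4 - (260 + f)/8 = 3/4 + (-65/2 - f/8) = -127/4 - f/8)
(W + 230638)*(484868 + z(19)) = (-200011 + 230638)*(484868 + (-127/4 - 1/8*19)) = 30627*(484868 + (-127/4 - 19/8)) = 30627*(484868 - 273/8) = 30627*(3878671/8) = 118792056717/8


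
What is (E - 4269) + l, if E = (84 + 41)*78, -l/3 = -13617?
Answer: 46332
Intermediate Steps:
l = 40851 (l = -3*(-13617) = 40851)
E = 9750 (E = 125*78 = 9750)
(E - 4269) + l = (9750 - 4269) + 40851 = 5481 + 40851 = 46332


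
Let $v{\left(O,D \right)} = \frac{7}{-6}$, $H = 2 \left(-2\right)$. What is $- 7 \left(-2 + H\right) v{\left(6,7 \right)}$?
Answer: $-49$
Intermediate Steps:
$H = -4$
$v{\left(O,D \right)} = - \frac{7}{6}$ ($v{\left(O,D \right)} = 7 \left(- \frac{1}{6}\right) = - \frac{7}{6}$)
$- 7 \left(-2 + H\right) v{\left(6,7 \right)} = - 7 \left(-2 - 4\right) \left(- \frac{7}{6}\right) = \left(-7\right) \left(-6\right) \left(- \frac{7}{6}\right) = 42 \left(- \frac{7}{6}\right) = -49$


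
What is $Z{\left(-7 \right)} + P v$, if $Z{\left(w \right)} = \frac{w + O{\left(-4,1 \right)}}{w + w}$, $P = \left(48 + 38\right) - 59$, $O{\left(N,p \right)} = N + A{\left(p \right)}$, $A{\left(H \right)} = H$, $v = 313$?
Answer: $\frac{59162}{7} \approx 8451.7$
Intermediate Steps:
$O{\left(N,p \right)} = N + p$
$P = 27$ ($P = 86 - 59 = 27$)
$Z{\left(w \right)} = \frac{-3 + w}{2 w}$ ($Z{\left(w \right)} = \frac{w + \left(-4 + 1\right)}{w + w} = \frac{w - 3}{2 w} = \left(-3 + w\right) \frac{1}{2 w} = \frac{-3 + w}{2 w}$)
$Z{\left(-7 \right)} + P v = \frac{-3 - 7}{2 \left(-7\right)} + 27 \cdot 313 = \frac{1}{2} \left(- \frac{1}{7}\right) \left(-10\right) + 8451 = \frac{5}{7} + 8451 = \frac{59162}{7}$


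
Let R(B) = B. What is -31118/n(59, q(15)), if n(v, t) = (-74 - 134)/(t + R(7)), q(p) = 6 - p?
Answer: -15559/52 ≈ -299.21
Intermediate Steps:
n(v, t) = -208/(7 + t) (n(v, t) = (-74 - 134)/(t + 7) = -208/(7 + t))
-31118/n(59, q(15)) = -31118/((-208/(7 + (6 - 1*15)))) = -31118/((-208/(7 + (6 - 15)))) = -31118/((-208/(7 - 9))) = -31118/((-208/(-2))) = -31118/((-208*(-½))) = -31118/104 = -31118*1/104 = -15559/52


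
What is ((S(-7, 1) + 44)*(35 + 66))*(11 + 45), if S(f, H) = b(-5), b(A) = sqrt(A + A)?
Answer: 248864 + 5656*I*sqrt(10) ≈ 2.4886e+5 + 17886.0*I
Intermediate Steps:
b(A) = sqrt(2)*sqrt(A) (b(A) = sqrt(2*A) = sqrt(2)*sqrt(A))
S(f, H) = I*sqrt(10) (S(f, H) = sqrt(2)*sqrt(-5) = sqrt(2)*(I*sqrt(5)) = I*sqrt(10))
((S(-7, 1) + 44)*(35 + 66))*(11 + 45) = ((I*sqrt(10) + 44)*(35 + 66))*(11 + 45) = ((44 + I*sqrt(10))*101)*56 = (4444 + 101*I*sqrt(10))*56 = 248864 + 5656*I*sqrt(10)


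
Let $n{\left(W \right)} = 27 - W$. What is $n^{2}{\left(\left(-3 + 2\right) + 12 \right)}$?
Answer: $256$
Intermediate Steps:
$n^{2}{\left(\left(-3 + 2\right) + 12 \right)} = \left(27 - \left(\left(-3 + 2\right) + 12\right)\right)^{2} = \left(27 - \left(-1 + 12\right)\right)^{2} = \left(27 - 11\right)^{2} = 16^{2} = 256$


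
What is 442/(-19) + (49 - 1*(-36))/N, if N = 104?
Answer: -44353/1976 ≈ -22.446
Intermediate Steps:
442/(-19) + (49 - 1*(-36))/N = 442/(-19) + (49 - 1*(-36))/104 = 442*(-1/19) + (49 + 36)*(1/104) = -442/19 + 85*(1/104) = -442/19 + 85/104 = -44353/1976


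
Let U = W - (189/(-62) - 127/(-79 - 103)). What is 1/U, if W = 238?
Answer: 2821/678029 ≈ 0.0041606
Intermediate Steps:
U = 678029/2821 (U = 238 - (189/(-62) - 127/(-79 - 103)) = 238 - (189*(-1/62) - 127/(-182)) = 238 - (-189/62 - 127*(-1/182)) = 238 - (-189/62 + 127/182) = 238 - 1*(-6631/2821) = 238 + 6631/2821 = 678029/2821 ≈ 240.35)
1/U = 1/(678029/2821) = 2821/678029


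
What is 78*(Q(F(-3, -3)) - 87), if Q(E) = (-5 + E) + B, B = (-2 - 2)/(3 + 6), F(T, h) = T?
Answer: -22334/3 ≈ -7444.7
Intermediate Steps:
B = -4/9 ≈ -0.44444
Q(E) = -49/9 + E (Q(E) = (-5 + E) - 4/9 = -49/9 + E)
78*(Q(F(-3, -3)) - 87) = 78*((-49/9 - 3) - 87) = 78*(-76/9 - 87) = 78*(-859/9) = -22334/3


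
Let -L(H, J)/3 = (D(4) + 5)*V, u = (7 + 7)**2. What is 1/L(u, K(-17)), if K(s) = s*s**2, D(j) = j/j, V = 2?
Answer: -1/36 ≈ -0.027778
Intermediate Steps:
D(j) = 1
K(s) = s**3
u = 196 (u = 14**2 = 196)
L(H, J) = -36 (L(H, J) = -3*(1 + 5)*2 = -18*2 = -3*12 = -36)
1/L(u, K(-17)) = 1/(-36) = -1/36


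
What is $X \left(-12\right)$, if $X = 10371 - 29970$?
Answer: $235188$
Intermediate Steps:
$X = -19599$
$X \left(-12\right) = \left(-19599\right) \left(-12\right) = 235188$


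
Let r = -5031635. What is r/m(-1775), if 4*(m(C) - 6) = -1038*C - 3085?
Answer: -20126540/1839389 ≈ -10.942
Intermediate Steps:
m(C) = -3061/4 - 519*C/2 (m(C) = 6 + (-1038*C - 3085)/4 = 6 + (-3085 - 1038*C)/4 = 6 + (-3085/4 - 519*C/2) = -3061/4 - 519*C/2)
r/m(-1775) = -5031635/(-3061/4 - 519/2*(-1775)) = -5031635/(-3061/4 + 921225/2) = -5031635/1839389/4 = -5031635*4/1839389 = -20126540/1839389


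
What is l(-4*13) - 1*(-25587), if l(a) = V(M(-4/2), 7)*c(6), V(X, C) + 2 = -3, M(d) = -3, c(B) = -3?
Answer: 25602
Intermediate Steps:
V(X, C) = -5 (V(X, C) = -2 - 3 = -5)
l(a) = 15 (l(a) = -5*(-3) = 15)
l(-4*13) - 1*(-25587) = 15 - 1*(-25587) = 15 + 25587 = 25602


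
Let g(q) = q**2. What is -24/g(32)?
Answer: -3/128 ≈ -0.023438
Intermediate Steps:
-24/g(32) = -24/(32**2) = -24/1024 = -24*1/1024 = -3/128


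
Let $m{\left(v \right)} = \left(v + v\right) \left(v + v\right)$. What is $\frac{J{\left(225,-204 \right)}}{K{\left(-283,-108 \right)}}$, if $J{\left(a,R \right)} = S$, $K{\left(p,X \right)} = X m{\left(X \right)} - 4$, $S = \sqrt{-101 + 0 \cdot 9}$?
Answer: $- \frac{i \sqrt{101}}{5038852} \approx - 1.9945 \cdot 10^{-6} i$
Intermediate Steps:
$S = i \sqrt{101}$ ($S = \sqrt{-101 + 0} = \sqrt{-101} = i \sqrt{101} \approx 10.05 i$)
$m{\left(v \right)} = 4 v^{2}$ ($m{\left(v \right)} = 2 v 2 v = 4 v^{2}$)
$K{\left(p,X \right)} = -4 + 4 X^{3}$ ($K{\left(p,X \right)} = X 4 X^{2} - 4 = 4 X^{3} - 4 = -4 + 4 X^{3}$)
$J{\left(a,R \right)} = i \sqrt{101}$
$\frac{J{\left(225,-204 \right)}}{K{\left(-283,-108 \right)}} = \frac{i \sqrt{101}}{-4 + 4 \left(-108\right)^{3}} = \frac{i \sqrt{101}}{-4 + 4 \left(-1259712\right)} = \frac{i \sqrt{101}}{-4 - 5038848} = \frac{i \sqrt{101}}{-5038852} = i \sqrt{101} \left(- \frac{1}{5038852}\right) = - \frac{i \sqrt{101}}{5038852}$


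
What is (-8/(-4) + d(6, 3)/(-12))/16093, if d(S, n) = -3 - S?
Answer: 1/5852 ≈ 0.00017088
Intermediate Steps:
(-8/(-4) + d(6, 3)/(-12))/16093 = (-8/(-4) + (-3 - 1*6)/(-12))/16093 = (-8*(-1/4) + (-3 - 6)*(-1/12))/16093 = (2 - 9*(-1/12))/16093 = (2 + 3/4)/16093 = (1/16093)*(11/4) = 1/5852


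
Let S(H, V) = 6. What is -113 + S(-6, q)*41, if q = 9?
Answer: 133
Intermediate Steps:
-113 + S(-6, q)*41 = -113 + 6*41 = -113 + 246 = 133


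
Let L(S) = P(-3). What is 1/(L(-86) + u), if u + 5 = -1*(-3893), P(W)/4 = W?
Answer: 1/3876 ≈ 0.00025800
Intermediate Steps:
P(W) = 4*W
L(S) = -12 (L(S) = 4*(-3) = -12)
u = 3888 (u = -5 - 1*(-3893) = -5 + 3893 = 3888)
1/(L(-86) + u) = 1/(-12 + 3888) = 1/3876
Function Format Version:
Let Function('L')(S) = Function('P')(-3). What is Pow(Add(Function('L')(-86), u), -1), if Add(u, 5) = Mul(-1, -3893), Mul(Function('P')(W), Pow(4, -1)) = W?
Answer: Rational(1, 3876) ≈ 0.00025800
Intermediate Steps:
Function('P')(W) = Mul(4, W)
Function('L')(S) = -12 (Function('L')(S) = Mul(4, -3) = -12)
u = 3888 (u = Add(-5, Mul(-1, -3893)) = Add(-5, 3893) = 3888)
Pow(Add(Function('L')(-86), u), -1) = Pow(Add(-12, 3888), -1) = Pow(3876, -1) = Rational(1, 3876)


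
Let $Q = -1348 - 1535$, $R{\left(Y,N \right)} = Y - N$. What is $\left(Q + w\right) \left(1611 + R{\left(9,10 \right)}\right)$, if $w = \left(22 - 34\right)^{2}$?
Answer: $-4409790$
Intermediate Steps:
$w = 144$ ($w = \left(-12\right)^{2} = 144$)
$Q = -2883$ ($Q = -1348 - 1535 = -2883$)
$\left(Q + w\right) \left(1611 + R{\left(9,10 \right)}\right) = \left(-2883 + 144\right) \left(1611 + \left(9 - 10\right)\right) = - 2739 \left(1611 + \left(9 - 10\right)\right) = - 2739 \left(1611 - 1\right) = \left(-2739\right) 1610 = -4409790$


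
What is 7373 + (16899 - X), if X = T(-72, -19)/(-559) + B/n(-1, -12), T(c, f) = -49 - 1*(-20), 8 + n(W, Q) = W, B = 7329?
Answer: 42069694/1677 ≈ 25086.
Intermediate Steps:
n(W, Q) = -8 + W
T(c, f) = -29 (T(c, f) = -49 + 20 = -29)
X = -1365550/1677 (X = -29/(-559) + 7329/(-8 - 1) = -29*(-1/559) + 7329/(-9) = 29/559 + 7329*(-⅑) = 29/559 - 2443/3 = -1365550/1677 ≈ -814.28)
7373 + (16899 - X) = 7373 + (16899 - 1*(-1365550/1677)) = 7373 + (16899 + 1365550/1677) = 7373 + 29705173/1677 = 42069694/1677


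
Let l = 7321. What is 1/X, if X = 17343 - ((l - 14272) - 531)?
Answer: 1/24825 ≈ 4.0282e-5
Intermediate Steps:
X = 24825 (X = 17343 - ((7321 - 14272) - 531) = 17343 - (-6951 - 531) = 17343 - 1*(-7482) = 17343 + 7482 = 24825)
1/X = 1/24825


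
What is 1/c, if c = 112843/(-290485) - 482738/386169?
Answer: -112176301965/183804616397 ≈ -0.61030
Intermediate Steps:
c = -183804616397/112176301965 (c = 112843*(-1/290485) - 482738*1/386169 = -112843/290485 - 482738/386169 = -183804616397/112176301965 ≈ -1.6385)
1/c = 1/(-183804616397/112176301965) = -112176301965/183804616397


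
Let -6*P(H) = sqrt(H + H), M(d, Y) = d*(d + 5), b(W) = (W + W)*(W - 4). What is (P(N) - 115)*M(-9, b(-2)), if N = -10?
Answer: -4140 - 12*I*sqrt(5) ≈ -4140.0 - 26.833*I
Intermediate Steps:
b(W) = 2*W*(-4 + W) (b(W) = (2*W)*(-4 + W) = 2*W*(-4 + W))
M(d, Y) = d*(5 + d)
P(H) = -sqrt(2)*sqrt(H)/6 (P(H) = -sqrt(H + H)/6 = -sqrt(2)*sqrt(H)/6)
(P(N) - 115)*M(-9, b(-2)) = (-sqrt(2)*sqrt(-10)/6 - 115)*(-9*(5 - 9)) = (-sqrt(2)*I*sqrt(10)/6 - 115)*(-9*(-4)) = (-I*sqrt(5)/3 - 115)*36 = (-115 - I*sqrt(5)/3)*36 = -4140 - 12*I*sqrt(5)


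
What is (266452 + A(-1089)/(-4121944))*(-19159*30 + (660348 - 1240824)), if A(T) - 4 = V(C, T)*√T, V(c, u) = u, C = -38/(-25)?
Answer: -158600867381850033/515243 - 20758037751*I/2060972 ≈ -3.0782e+11 - 10072.0*I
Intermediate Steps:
C = 38/25 (C = -38*(-1/25) = 38/25 ≈ 1.5200)
A(T) = 4 + T^(3/2) (A(T) = 4 + T*√T = 4 + T^(3/2))
(266452 + A(-1089)/(-4121944))*(-19159*30 + (660348 - 1240824)) = (266452 + (4 + (-1089)^(3/2))/(-4121944))*(-19159*30 + (660348 - 1240824)) = (266452 + (4 - 35937*I)*(-1/4121944))*(-574770 - 580476) = (266452 + (-1/1030486 + 35937*I/4121944))*(-1155246) = (274575055671/1030486 + 35937*I/4121944)*(-1155246) = -158600867381850033/515243 - 20758037751*I/2060972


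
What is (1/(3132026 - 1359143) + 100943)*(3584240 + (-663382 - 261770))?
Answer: 475870730624852960/1772883 ≈ 2.6842e+11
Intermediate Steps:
(1/(3132026 - 1359143) + 100943)*(3584240 + (-663382 - 261770)) = (1/1772883 + 100943)*(3584240 - 925152) = (1/1772883 + 100943)*2659088 = (178960128670/1772883)*2659088 = 475870730624852960/1772883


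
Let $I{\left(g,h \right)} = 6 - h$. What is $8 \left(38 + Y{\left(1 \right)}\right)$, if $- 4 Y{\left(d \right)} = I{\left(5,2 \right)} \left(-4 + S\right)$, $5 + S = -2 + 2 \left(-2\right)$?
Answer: $424$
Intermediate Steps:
$S = -11$ ($S = -5 + \left(-2 + 2 \left(-2\right)\right) = -5 - 6 = -11$)
$Y{\left(d \right)} = 15$ ($Y{\left(d \right)} = - \frac{\left(6 - 2\right) \left(-4 - 11\right)}{4} = - \frac{\left(6 - 2\right) \left(-15\right)}{4} = - \frac{4 \left(-15\right)}{4} = \left(- \frac{1}{4}\right) \left(-60\right) = 15$)
$8 \left(38 + Y{\left(1 \right)}\right) = 8 \left(38 + 15\right) = 8 \cdot 53 = 424$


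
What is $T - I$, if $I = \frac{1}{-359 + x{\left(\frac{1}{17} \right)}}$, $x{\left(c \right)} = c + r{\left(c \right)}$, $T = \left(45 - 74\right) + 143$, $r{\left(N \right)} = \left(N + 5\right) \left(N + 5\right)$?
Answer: $\frac{10982821}{96338} \approx 114.0$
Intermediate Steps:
$r{\left(N \right)} = \left(5 + N\right)^{2}$ ($r{\left(N \right)} = \left(5 + N\right) \left(5 + N\right) = \left(5 + N\right)^{2}$)
$T = 114$ ($T = -29 + 143 = 114$)
$x{\left(c \right)} = c + \left(5 + c\right)^{2}$
$I = - \frac{289}{96338}$ ($I = \frac{1}{-359 + \left(\frac{1}{17} + \left(5 + \frac{1}{17}\right)^{2}\right)} = \frac{1}{-359 + \left(\frac{1}{17} + \left(\frac{86}{17}\right)^{2}\right)} = \frac{1}{-359 + \left(\frac{1}{17} + \frac{7396}{289}\right)} = \frac{1}{-359 + \frac{7413}{289}} = \frac{1}{- \frac{96338}{289}} = - \frac{289}{96338} \approx -0.0029999$)
$T - I = 114 - - \frac{289}{96338} = 114 + \frac{289}{96338} = \frac{10982821}{96338}$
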